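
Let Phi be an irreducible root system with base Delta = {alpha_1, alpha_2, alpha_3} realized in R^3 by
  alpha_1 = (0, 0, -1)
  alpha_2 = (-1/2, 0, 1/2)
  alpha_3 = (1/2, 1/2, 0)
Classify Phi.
C3

Compute the Cartan integers a_ij = 2(alpha_i, alpha_j)/(alpha_j, alpha_j); the resulting 3x3 Cartan matrix is
[[2, -2, 0], [-1, 2, -1], [0, -1, 2]].
The roots have two lengths (squared-length ratio 2:1); the short ones are alpha_{2,3}. The associated Dynkin diagram is a chain of 3 nodes with a double edge at one end; the terminal node there is the unique long simple root (C_3), so the type is C_3 (the algebra sp(6)).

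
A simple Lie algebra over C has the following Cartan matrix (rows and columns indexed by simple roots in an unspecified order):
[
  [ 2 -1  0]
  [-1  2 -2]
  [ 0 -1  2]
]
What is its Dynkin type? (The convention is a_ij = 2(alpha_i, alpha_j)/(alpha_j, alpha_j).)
type B_3

The matrix has rank 3 with 2's on the diagonal. Reading the off-diagonal entries as Dynkin edges (a single edge where a_ij = a_ji = -1; a double or triple edge where a_ij * a_ji = 2 or 3), the diagram is a chain of 3 nodes with a double edge at one end; the terminal node there is the unique short simple root (B_3). One simple-root ordering that puts it in standard form is (alpha_1, alpha_2, alpha_3). So the algebra is type B_3, i.e. so(7).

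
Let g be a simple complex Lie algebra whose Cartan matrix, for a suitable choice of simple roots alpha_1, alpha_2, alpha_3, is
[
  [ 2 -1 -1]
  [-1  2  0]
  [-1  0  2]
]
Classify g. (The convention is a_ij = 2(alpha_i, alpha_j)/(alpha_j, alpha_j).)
The matrix has rank 3 with 2's on the diagonal. Reading the off-diagonal entries as Dynkin edges (a single edge where a_ij = a_ji = -1; a double or triple edge where a_ij * a_ji = 2 or 3), the diagram is a chain of 3 nodes with single edges (A_3). One simple-root ordering that puts it in standard form is (alpha_2, alpha_1, alpha_3). So the algebra is type A_3, i.e. sl(4).

A_3 (sl(4))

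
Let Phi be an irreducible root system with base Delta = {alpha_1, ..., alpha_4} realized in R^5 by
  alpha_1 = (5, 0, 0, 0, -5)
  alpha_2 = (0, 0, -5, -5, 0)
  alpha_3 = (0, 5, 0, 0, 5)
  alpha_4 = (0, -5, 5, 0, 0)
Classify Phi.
A_4

Compute the Cartan integers a_ij = 2(alpha_i, alpha_j)/(alpha_j, alpha_j); the resulting 4x4 Cartan matrix is
[[2, 0, -1, 0], [0, 2, 0, -1], [-1, 0, 2, -1], [0, -1, -1, 2]].
All simple roots have the same length, so the diagram is simply laced. The associated Dynkin diagram is a chain of 4 nodes with single edges (A_4), so the type is A_4 (the algebra sl(5)).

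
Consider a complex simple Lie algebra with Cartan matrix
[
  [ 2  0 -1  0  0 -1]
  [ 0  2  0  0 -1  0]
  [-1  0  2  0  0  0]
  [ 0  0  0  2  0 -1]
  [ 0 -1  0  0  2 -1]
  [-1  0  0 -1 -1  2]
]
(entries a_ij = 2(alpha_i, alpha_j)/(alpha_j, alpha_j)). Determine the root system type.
The matrix has rank 6 with 2's on the diagonal. Reading the off-diagonal entries as Dynkin edges (a single edge where a_ij = a_ji = -1; a double or triple edge where a_ij * a_ji = 2 or 3), the diagram is a chain of 5 nodes with one extra node attached to the third node from one end (E_6). One simple-root ordering that puts it in standard form is (alpha_3, alpha_4, alpha_1, alpha_6, alpha_5, alpha_2). So the algebra is type E_6.

E6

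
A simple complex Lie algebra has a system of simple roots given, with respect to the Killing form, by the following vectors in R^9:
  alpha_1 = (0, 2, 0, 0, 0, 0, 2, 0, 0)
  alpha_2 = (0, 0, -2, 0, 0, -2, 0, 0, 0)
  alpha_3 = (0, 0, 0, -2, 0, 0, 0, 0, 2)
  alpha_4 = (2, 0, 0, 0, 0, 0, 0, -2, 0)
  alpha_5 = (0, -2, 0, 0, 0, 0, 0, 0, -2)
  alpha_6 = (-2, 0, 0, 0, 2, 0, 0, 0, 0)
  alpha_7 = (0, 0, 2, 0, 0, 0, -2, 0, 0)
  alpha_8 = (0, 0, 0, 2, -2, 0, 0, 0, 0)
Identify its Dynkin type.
Compute the Cartan integers a_ij = 2(alpha_i, alpha_j)/(alpha_j, alpha_j); the resulting 8x8 Cartan matrix is
[[2, 0, 0, 0, -1, 0, -1, 0], [0, 2, 0, 0, 0, 0, -1, 0], [0, 0, 2, 0, -1, 0, 0, -1], [0, 0, 0, 2, 0, -1, 0, 0], [-1, 0, -1, 0, 2, 0, 0, 0], [0, 0, 0, -1, 0, 2, 0, -1], [-1, -1, 0, 0, 0, 0, 2, 0], [0, 0, -1, 0, 0, -1, 0, 2]].
All simple roots have the same length, so the diagram is simply laced. The associated Dynkin diagram is a chain of 8 nodes with single edges (A_8), so the type is A_8 (the algebra sl(9)).

A8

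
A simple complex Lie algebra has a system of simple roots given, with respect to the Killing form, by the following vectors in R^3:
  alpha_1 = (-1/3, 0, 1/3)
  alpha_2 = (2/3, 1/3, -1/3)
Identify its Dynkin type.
G_2

Compute the Cartan integers a_ij = 2(alpha_i, alpha_j)/(alpha_j, alpha_j); the resulting 2x2 Cartan matrix is
[[2, -1], [-3, 2]].
The roots have two lengths (squared-length ratio 3:1); the short ones are alpha_{1}. The associated Dynkin diagram is two nodes joined by a triple edge (G_2), so the type is G_2.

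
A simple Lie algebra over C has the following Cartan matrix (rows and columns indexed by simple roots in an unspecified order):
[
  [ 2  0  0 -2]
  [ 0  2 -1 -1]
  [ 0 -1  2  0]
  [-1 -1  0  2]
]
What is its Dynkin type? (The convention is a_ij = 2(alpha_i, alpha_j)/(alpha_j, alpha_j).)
The matrix has rank 4 with 2's on the diagonal. Reading the off-diagonal entries as Dynkin edges (a single edge where a_ij = a_ji = -1; a double or triple edge where a_ij * a_ji = 2 or 3), the diagram is a chain of 4 nodes with a double edge at one end; the terminal node there is the unique long simple root (C_4). One simple-root ordering that puts it in standard form is (alpha_3, alpha_2, alpha_4, alpha_1). So the algebra is type C_4, i.e. sp(8).

C_4 (sp(8))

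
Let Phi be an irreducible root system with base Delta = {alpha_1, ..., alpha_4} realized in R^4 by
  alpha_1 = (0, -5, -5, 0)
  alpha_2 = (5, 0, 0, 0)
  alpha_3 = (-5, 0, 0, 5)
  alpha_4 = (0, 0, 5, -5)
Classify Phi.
Compute the Cartan integers a_ij = 2(alpha_i, alpha_j)/(alpha_j, alpha_j); the resulting 4x4 Cartan matrix is
[[2, 0, 0, -1], [0, 2, -1, 0], [0, -2, 2, -1], [-1, 0, -1, 2]].
The roots have two lengths (squared-length ratio 2:1); the short ones are alpha_{2}. The associated Dynkin diagram is a chain of 4 nodes with a double edge at one end; the terminal node there is the unique short simple root (B_4), so the type is B_4 (the algebra so(9)).

B4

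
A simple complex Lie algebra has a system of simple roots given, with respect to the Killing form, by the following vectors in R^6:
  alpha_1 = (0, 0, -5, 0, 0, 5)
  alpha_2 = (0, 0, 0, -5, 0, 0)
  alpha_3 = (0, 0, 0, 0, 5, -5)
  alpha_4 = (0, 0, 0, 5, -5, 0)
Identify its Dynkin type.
Compute the Cartan integers a_ij = 2(alpha_i, alpha_j)/(alpha_j, alpha_j); the resulting 4x4 Cartan matrix is
[[2, 0, -1, 0], [0, 2, 0, -1], [-1, 0, 2, -1], [0, -2, -1, 2]].
The roots have two lengths (squared-length ratio 2:1); the short ones are alpha_{2}. The associated Dynkin diagram is a chain of 4 nodes with a double edge at one end; the terminal node there is the unique short simple root (B_4), so the type is B_4 (the algebra so(9)).

B4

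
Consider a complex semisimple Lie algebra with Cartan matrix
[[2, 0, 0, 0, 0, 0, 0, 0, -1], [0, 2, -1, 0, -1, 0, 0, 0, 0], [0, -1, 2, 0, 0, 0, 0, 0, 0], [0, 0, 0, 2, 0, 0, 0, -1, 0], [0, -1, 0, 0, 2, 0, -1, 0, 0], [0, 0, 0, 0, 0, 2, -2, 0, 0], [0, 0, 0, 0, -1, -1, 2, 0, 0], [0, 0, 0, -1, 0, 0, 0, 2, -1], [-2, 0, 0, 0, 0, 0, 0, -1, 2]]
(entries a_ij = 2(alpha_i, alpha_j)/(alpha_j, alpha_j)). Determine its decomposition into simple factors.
B_4 + C_5

The diagram associated to this matrix has two connected components: the simple roots {alpha_1, alpha_4, alpha_8, alpha_9} form a chain of 4 nodes with a double edge at one end; the terminal node there is the unique short simple root (B_4), and {alpha_2, alpha_3, alpha_5, alpha_6, alpha_7} form a chain of 5 nodes with a double edge at one end; the terminal node there is the unique long simple root (C_5). A semisimple Lie algebra decomposes uniquely as the direct sum of simple ideals, one per connected component of its Dynkin diagram, so g ≅ B_4 ⊕ C_5 (dimension 36 + 55 = 91).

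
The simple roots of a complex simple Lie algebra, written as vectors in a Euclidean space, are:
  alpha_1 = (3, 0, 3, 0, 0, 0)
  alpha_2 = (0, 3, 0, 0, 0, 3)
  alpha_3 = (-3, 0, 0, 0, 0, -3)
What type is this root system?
Compute the Cartan integers a_ij = 2(alpha_i, alpha_j)/(alpha_j, alpha_j); the resulting 3x3 Cartan matrix is
[[2, 0, -1], [0, 2, -1], [-1, -1, 2]].
All simple roots have the same length, so the diagram is simply laced. The associated Dynkin diagram is a chain of 3 nodes with single edges (A_3), so the type is A_3 (the algebra sl(4)).

A3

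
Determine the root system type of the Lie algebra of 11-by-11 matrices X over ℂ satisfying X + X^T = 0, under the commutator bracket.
This is so(11) with 11 odd, which has dimension 11(11-1)/2 = 55 and rank (11-1)/2 = 5. In the classification of classical Lie algebras, the orthogonal algebra so(2n+1) in an odd number of variables has type B_n; here n = 5, so the Dynkin diagram is a chain of 5 nodes with a double edge at one end; the terminal node there is the unique short simple root (B_5). Hence the type is B_5.

B5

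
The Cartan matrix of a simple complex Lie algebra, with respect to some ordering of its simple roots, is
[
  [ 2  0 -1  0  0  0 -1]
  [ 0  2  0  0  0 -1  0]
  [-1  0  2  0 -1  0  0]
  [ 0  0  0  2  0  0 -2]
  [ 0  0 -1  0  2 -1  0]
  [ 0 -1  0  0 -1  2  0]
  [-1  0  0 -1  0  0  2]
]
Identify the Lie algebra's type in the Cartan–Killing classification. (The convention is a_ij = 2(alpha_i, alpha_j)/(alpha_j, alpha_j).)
The matrix has rank 7 with 2's on the diagonal. Reading the off-diagonal entries as Dynkin edges (a single edge where a_ij = a_ji = -1; a double or triple edge where a_ij * a_ji = 2 or 3), the diagram is a chain of 7 nodes with a double edge at one end; the terminal node there is the unique long simple root (C_7). One simple-root ordering that puts it in standard form is (alpha_2, alpha_6, alpha_5, alpha_3, alpha_1, alpha_7, alpha_4). So the algebra is type C_7, i.e. sp(14).

type C_7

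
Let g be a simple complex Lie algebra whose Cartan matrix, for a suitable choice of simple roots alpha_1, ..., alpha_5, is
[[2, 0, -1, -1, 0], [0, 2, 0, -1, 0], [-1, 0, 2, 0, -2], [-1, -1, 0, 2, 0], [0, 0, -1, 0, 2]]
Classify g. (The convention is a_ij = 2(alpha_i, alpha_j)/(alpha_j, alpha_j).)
The matrix has rank 5 with 2's on the diagonal. Reading the off-diagonal entries as Dynkin edges (a single edge where a_ij = a_ji = -1; a double or triple edge where a_ij * a_ji = 2 or 3), the diagram is a chain of 5 nodes with a double edge at one end; the terminal node there is the unique short simple root (B_5). One simple-root ordering that puts it in standard form is (alpha_2, alpha_4, alpha_1, alpha_3, alpha_5). So the algebra is type B_5, i.e. so(11).

B5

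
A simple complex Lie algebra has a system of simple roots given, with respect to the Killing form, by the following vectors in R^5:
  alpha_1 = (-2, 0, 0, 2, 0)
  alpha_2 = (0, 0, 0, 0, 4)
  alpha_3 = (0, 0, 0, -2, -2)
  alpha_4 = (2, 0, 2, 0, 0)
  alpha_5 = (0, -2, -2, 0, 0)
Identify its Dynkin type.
Compute the Cartan integers a_ij = 2(alpha_i, alpha_j)/(alpha_j, alpha_j); the resulting 5x5 Cartan matrix is
[[2, 0, -1, -1, 0], [0, 2, -2, 0, 0], [-1, -1, 2, 0, 0], [-1, 0, 0, 2, -1], [0, 0, 0, -1, 2]].
The roots have two lengths (squared-length ratio 2:1); the short ones are alpha_{1,3,4,5}. The associated Dynkin diagram is a chain of 5 nodes with a double edge at one end; the terminal node there is the unique long simple root (C_5), so the type is C_5 (the algebra sp(10)).

type C_5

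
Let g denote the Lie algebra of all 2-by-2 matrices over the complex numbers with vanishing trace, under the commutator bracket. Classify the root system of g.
This is sl(2), which has dimension 2^2 - 1 = 3 and rank 2 - 1 = 1 (a Cartan subalgebra is the diagonal traceless matrices). In the classification of classical Lie algebras, the special linear algebra sl(n+1) has type A_n; here n = 1, so the Dynkin diagram is a chain of 1 nodes with single edges (A_1). Hence the type is A_1.

type A_1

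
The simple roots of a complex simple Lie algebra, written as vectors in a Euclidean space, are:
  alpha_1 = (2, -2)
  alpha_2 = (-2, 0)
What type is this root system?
B2

Compute the Cartan integers a_ij = 2(alpha_i, alpha_j)/(alpha_j, alpha_j); the resulting 2x2 Cartan matrix is
[[2, -2], [-1, 2]].
The roots have two lengths (squared-length ratio 2:1); the short ones are alpha_{2}. The associated Dynkin diagram is a chain of 2 nodes with a double edge at one end; the terminal node there is the unique short simple root (B_2), so the type is B_2 (the algebra so(5)).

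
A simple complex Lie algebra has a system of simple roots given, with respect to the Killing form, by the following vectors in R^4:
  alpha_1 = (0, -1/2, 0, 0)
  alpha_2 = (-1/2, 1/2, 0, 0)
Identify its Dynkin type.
Compute the Cartan integers a_ij = 2(alpha_i, alpha_j)/(alpha_j, alpha_j); the resulting 2x2 Cartan matrix is
[[2, -1], [-2, 2]].
The roots have two lengths (squared-length ratio 2:1); the short ones are alpha_{1}. The associated Dynkin diagram is a chain of 2 nodes with a double edge at one end; the terminal node there is the unique short simple root (B_2), so the type is B_2 (the algebra so(5)).

B2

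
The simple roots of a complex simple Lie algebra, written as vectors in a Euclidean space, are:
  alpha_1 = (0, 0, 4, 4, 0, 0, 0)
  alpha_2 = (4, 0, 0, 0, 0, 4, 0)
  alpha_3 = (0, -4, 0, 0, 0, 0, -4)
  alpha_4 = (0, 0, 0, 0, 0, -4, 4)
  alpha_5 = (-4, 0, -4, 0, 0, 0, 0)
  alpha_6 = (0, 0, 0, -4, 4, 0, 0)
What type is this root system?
Compute the Cartan integers a_ij = 2(alpha_i, alpha_j)/(alpha_j, alpha_j); the resulting 6x6 Cartan matrix is
[[2, 0, 0, 0, -1, -1], [0, 2, 0, -1, -1, 0], [0, 0, 2, -1, 0, 0], [0, -1, -1, 2, 0, 0], [-1, -1, 0, 0, 2, 0], [-1, 0, 0, 0, 0, 2]].
All simple roots have the same length, so the diagram is simply laced. The associated Dynkin diagram is a chain of 6 nodes with single edges (A_6), so the type is A_6 (the algebra sl(7)).

A6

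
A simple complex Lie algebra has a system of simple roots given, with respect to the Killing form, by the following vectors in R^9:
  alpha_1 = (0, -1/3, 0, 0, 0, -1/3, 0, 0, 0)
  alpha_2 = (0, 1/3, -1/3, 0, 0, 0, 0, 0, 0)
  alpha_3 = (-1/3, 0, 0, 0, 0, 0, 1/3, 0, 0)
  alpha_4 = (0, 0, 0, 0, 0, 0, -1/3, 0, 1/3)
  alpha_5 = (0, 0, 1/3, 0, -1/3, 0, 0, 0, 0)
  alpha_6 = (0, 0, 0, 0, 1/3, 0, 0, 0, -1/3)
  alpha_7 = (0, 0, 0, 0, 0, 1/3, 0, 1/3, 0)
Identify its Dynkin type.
Compute the Cartan integers a_ij = 2(alpha_i, alpha_j)/(alpha_j, alpha_j); the resulting 7x7 Cartan matrix is
[[2, -1, 0, 0, 0, 0, -1], [-1, 2, 0, 0, -1, 0, 0], [0, 0, 2, -1, 0, 0, 0], [0, 0, -1, 2, 0, -1, 0], [0, -1, 0, 0, 2, -1, 0], [0, 0, 0, -1, -1, 2, 0], [-1, 0, 0, 0, 0, 0, 2]].
All simple roots have the same length, so the diagram is simply laced. The associated Dynkin diagram is a chain of 7 nodes with single edges (A_7), so the type is A_7 (the algebra sl(8)).

A7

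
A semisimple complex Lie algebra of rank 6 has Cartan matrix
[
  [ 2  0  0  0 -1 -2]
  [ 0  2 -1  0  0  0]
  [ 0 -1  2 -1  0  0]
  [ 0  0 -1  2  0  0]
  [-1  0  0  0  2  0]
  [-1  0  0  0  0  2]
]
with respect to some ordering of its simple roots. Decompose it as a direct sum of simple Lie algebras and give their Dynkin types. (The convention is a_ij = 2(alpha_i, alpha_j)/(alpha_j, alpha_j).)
The diagram associated to this matrix has two connected components: the simple roots {alpha_2, alpha_3, alpha_4} form a chain of 3 nodes with single edges (A_3), and {alpha_1, alpha_5, alpha_6} form a chain of 3 nodes with a double edge at one end; the terminal node there is the unique short simple root (B_3). A semisimple Lie algebra decomposes uniquely as the direct sum of simple ideals, one per connected component of its Dynkin diagram, so g ≅ A_3 ⊕ B_3 (dimension 15 + 21 = 36).

A3 ⊕ B3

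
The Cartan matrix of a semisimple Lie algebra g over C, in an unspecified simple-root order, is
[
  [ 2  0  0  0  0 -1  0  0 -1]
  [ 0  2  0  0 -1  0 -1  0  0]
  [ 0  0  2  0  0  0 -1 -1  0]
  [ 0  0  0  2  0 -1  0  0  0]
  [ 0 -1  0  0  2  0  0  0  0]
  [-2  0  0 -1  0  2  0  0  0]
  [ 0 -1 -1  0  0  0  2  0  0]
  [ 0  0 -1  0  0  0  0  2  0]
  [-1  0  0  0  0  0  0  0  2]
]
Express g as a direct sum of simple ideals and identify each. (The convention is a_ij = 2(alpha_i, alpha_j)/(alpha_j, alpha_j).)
A_5 + F_4

The diagram associated to this matrix has two connected components: the simple roots {alpha_2, alpha_3, alpha_5, alpha_7, alpha_8} form a chain of 5 nodes with single edges (A_5), and {alpha_1, alpha_4, alpha_6, alpha_9} form a chain of 4 nodes with a double edge between the middle two (F_4). A semisimple Lie algebra decomposes uniquely as the direct sum of simple ideals, one per connected component of its Dynkin diagram, so g ≅ A_5 ⊕ F_4 (dimension 35 + 52 = 87).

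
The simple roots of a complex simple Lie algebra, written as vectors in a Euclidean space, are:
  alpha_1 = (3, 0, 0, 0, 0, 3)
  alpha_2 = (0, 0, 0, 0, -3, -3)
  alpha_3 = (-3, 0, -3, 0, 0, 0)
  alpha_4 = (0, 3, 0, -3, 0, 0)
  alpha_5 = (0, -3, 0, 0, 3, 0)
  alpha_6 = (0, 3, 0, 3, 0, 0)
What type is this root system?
D_6 (so(12))

Compute the Cartan integers a_ij = 2(alpha_i, alpha_j)/(alpha_j, alpha_j); the resulting 6x6 Cartan matrix is
[[2, -1, -1, 0, 0, 0], [-1, 2, 0, 0, -1, 0], [-1, 0, 2, 0, 0, 0], [0, 0, 0, 2, -1, 0], [0, -1, 0, -1, 2, -1], [0, 0, 0, 0, -1, 2]].
All simple roots have the same length, so the diagram is simply laced. The associated Dynkin diagram is a chain of 4 nodes with a fork of two nodes at one end (D_6), so the type is D_6 (the algebra so(12)).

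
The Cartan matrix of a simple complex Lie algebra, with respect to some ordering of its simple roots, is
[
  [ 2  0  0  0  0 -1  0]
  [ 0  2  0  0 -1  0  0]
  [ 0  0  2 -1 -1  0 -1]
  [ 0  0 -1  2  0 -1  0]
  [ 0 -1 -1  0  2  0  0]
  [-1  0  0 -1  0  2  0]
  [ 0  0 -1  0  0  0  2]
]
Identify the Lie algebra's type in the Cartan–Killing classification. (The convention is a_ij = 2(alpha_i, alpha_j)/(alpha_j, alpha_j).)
The matrix has rank 7 with 2's on the diagonal. Reading the off-diagonal entries as Dynkin edges (a single edge where a_ij = a_ji = -1; a double or triple edge where a_ij * a_ji = 2 or 3), the diagram is a chain of 6 nodes with one extra node attached to the third node from one end (E_7). One simple-root ordering that puts it in standard form is (alpha_2, alpha_7, alpha_5, alpha_3, alpha_4, alpha_6, alpha_1). So the algebra is type E_7.

E_7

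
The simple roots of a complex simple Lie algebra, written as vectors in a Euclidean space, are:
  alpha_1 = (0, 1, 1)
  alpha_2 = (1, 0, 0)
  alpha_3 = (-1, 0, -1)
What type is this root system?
B_3

Compute the Cartan integers a_ij = 2(alpha_i, alpha_j)/(alpha_j, alpha_j); the resulting 3x3 Cartan matrix is
[[2, 0, -1], [0, 2, -1], [-1, -2, 2]].
The roots have two lengths (squared-length ratio 2:1); the short ones are alpha_{2}. The associated Dynkin diagram is a chain of 3 nodes with a double edge at one end; the terminal node there is the unique short simple root (B_3), so the type is B_3 (the algebra so(7)).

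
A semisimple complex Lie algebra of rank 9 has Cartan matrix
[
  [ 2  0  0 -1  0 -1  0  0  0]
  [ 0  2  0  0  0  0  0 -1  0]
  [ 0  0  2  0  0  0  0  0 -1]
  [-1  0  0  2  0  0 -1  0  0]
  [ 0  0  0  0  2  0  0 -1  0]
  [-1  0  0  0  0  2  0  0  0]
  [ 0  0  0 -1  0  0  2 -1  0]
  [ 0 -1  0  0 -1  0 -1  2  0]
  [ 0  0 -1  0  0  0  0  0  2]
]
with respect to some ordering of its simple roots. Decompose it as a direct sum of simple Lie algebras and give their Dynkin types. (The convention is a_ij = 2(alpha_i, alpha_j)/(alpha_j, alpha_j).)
A_2 (sl(3)) + D_7 (so(14))

The diagram associated to this matrix has two connected components: the simple roots {alpha_3, alpha_9} form a chain of 2 nodes with single edges (A_2), and {alpha_1, alpha_2, alpha_4, alpha_5, alpha_6, alpha_7, alpha_8} form a chain of 5 nodes with a fork of two nodes at one end (D_7). A semisimple Lie algebra decomposes uniquely as the direct sum of simple ideals, one per connected component of its Dynkin diagram, so g ≅ A_2 ⊕ D_7 (dimension 8 + 91 = 99).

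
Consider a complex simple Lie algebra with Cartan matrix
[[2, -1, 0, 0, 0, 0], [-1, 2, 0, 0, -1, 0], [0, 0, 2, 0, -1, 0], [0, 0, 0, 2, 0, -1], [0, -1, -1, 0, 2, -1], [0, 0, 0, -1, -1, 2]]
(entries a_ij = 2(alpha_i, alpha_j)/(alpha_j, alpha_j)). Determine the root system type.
The matrix has rank 6 with 2's on the diagonal. Reading the off-diagonal entries as Dynkin edges (a single edge where a_ij = a_ji = -1; a double or triple edge where a_ij * a_ji = 2 or 3), the diagram is a chain of 5 nodes with one extra node attached to the third node from one end (E_6). One simple-root ordering that puts it in standard form is (alpha_4, alpha_3, alpha_6, alpha_5, alpha_2, alpha_1). So the algebra is type E_6.

E6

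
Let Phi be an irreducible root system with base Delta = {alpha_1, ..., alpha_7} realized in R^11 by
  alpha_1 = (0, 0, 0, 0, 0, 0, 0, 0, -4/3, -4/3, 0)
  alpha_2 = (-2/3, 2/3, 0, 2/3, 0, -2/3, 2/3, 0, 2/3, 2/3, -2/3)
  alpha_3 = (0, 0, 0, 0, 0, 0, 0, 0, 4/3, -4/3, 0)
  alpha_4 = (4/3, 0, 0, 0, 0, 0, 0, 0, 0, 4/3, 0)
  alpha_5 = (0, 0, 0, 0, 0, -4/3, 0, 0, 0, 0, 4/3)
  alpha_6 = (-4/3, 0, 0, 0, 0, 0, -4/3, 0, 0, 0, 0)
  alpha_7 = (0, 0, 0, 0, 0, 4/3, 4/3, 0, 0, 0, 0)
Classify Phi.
E7

Compute the Cartan integers a_ij = 2(alpha_i, alpha_j)/(alpha_j, alpha_j); the resulting 7x7 Cartan matrix is
[[2, -1, 0, -1, 0, 0, 0], [-1, 2, 0, 0, 0, 0, 0], [0, 0, 2, -1, 0, 0, 0], [-1, 0, -1, 2, 0, -1, 0], [0, 0, 0, 0, 2, 0, -1], [0, 0, 0, -1, 0, 2, -1], [0, 0, 0, 0, -1, -1, 2]].
All simple roots have the same length, so the diagram is simply laced. The associated Dynkin diagram is a chain of 6 nodes with one extra node attached to the third node from one end (E_7), so the type is E_7.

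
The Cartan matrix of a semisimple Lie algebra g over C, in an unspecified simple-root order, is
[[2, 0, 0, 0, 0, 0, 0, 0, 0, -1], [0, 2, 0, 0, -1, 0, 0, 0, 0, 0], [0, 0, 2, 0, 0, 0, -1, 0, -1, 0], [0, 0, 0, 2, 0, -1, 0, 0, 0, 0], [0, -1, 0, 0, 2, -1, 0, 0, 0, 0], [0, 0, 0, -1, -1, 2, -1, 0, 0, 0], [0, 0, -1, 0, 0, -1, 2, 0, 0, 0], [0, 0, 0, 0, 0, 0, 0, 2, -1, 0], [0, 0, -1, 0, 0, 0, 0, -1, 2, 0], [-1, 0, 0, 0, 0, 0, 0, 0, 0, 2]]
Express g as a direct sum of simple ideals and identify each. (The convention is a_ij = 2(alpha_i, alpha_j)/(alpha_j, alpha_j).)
A_2 (sl(3)) ⊕ E_8

The diagram associated to this matrix has two connected components: the simple roots {alpha_1, alpha_10} form a chain of 2 nodes with single edges (A_2), and {alpha_2, alpha_3, alpha_4, alpha_5, alpha_6, alpha_7, alpha_8, alpha_9} form a chain of 7 nodes with one extra node attached to the third node from one end (E_8). A semisimple Lie algebra decomposes uniquely as the direct sum of simple ideals, one per connected component of its Dynkin diagram, so g ≅ A_2 ⊕ E_8 (dimension 8 + 248 = 256).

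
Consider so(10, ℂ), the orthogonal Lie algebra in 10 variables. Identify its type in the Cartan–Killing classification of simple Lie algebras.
D_5 (so(10))

This is so(10) with 10 even, which has dimension 10(10-1)/2 = 45 and rank 10/2 = 5. In the classification of classical Lie algebras, the orthogonal algebra so(2n) in an even number of variables has type D_n; here n = 5, so the Dynkin diagram is a chain of 3 nodes with a fork of two nodes at one end (D_5). Hence the type is D_5.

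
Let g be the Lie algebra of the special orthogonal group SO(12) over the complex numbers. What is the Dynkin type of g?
This is so(12) with 12 even, which has dimension 12(12-1)/2 = 66 and rank 12/2 = 6. In the classification of classical Lie algebras, the orthogonal algebra so(2n) in an even number of variables has type D_n; here n = 6, so the Dynkin diagram is a chain of 4 nodes with a fork of two nodes at one end (D_6). Hence the type is D_6.

type D_6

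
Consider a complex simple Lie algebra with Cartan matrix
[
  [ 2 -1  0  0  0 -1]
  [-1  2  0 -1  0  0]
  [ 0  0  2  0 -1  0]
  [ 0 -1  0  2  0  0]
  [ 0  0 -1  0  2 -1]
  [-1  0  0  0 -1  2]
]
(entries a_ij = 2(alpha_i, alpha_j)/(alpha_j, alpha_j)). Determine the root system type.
The matrix has rank 6 with 2's on the diagonal. Reading the off-diagonal entries as Dynkin edges (a single edge where a_ij = a_ji = -1; a double or triple edge where a_ij * a_ji = 2 or 3), the diagram is a chain of 6 nodes with single edges (A_6). One simple-root ordering that puts it in standard form is (alpha_3, alpha_5, alpha_6, alpha_1, alpha_2, alpha_4). So the algebra is type A_6, i.e. sl(7).

A_6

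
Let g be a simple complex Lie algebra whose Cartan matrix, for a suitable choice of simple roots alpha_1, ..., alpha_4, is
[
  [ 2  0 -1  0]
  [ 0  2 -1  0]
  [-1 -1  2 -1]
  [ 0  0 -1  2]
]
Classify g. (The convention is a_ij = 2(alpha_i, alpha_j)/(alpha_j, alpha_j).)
D4

The matrix has rank 4 with 2's on the diagonal. Reading the off-diagonal entries as Dynkin edges (a single edge where a_ij = a_ji = -1; a double or triple edge where a_ij * a_ji = 2 or 3), the diagram is a chain of 2 nodes with a fork of two nodes at one end (D_4). One simple-root ordering that puts it in standard form is (alpha_1, alpha_3, alpha_2, alpha_4). So the algebra is type D_4, i.e. so(8).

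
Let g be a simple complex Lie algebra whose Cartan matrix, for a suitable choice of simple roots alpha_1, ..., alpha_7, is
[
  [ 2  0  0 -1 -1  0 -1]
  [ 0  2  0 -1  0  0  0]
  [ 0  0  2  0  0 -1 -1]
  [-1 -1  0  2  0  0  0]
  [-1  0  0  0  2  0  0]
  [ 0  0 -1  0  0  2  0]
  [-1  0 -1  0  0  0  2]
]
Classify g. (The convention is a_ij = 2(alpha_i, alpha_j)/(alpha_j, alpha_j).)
The matrix has rank 7 with 2's on the diagonal. Reading the off-diagonal entries as Dynkin edges (a single edge where a_ij = a_ji = -1; a double or triple edge where a_ij * a_ji = 2 or 3), the diagram is a chain of 6 nodes with one extra node attached to the third node from one end (E_7). One simple-root ordering that puts it in standard form is (alpha_2, alpha_5, alpha_4, alpha_1, alpha_7, alpha_3, alpha_6). So the algebra is type E_7.

type E_7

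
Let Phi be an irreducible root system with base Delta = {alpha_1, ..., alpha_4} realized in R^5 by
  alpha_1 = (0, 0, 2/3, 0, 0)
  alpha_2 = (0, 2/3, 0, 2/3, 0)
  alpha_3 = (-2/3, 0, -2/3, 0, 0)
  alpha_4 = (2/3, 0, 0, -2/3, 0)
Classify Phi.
B4

Compute the Cartan integers a_ij = 2(alpha_i, alpha_j)/(alpha_j, alpha_j); the resulting 4x4 Cartan matrix is
[[2, 0, -1, 0], [0, 2, 0, -1], [-2, 0, 2, -1], [0, -1, -1, 2]].
The roots have two lengths (squared-length ratio 2:1); the short ones are alpha_{1}. The associated Dynkin diagram is a chain of 4 nodes with a double edge at one end; the terminal node there is the unique short simple root (B_4), so the type is B_4 (the algebra so(9)).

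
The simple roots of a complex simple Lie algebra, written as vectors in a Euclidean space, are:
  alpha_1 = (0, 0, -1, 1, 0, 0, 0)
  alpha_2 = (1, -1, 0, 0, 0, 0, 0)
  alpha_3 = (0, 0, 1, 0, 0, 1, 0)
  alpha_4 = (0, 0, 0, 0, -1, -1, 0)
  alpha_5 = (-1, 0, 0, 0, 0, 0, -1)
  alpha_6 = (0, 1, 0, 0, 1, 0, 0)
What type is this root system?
A_6

Compute the Cartan integers a_ij = 2(alpha_i, alpha_j)/(alpha_j, alpha_j); the resulting 6x6 Cartan matrix is
[[2, 0, -1, 0, 0, 0], [0, 2, 0, 0, -1, -1], [-1, 0, 2, -1, 0, 0], [0, 0, -1, 2, 0, -1], [0, -1, 0, 0, 2, 0], [0, -1, 0, -1, 0, 2]].
All simple roots have the same length, so the diagram is simply laced. The associated Dynkin diagram is a chain of 6 nodes with single edges (A_6), so the type is A_6 (the algebra sl(7)).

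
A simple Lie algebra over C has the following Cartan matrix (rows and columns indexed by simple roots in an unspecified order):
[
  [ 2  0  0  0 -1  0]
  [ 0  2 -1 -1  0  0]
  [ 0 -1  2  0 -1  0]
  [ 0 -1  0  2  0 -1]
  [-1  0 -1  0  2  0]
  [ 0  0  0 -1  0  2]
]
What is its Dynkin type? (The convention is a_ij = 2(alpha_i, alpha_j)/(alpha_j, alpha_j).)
The matrix has rank 6 with 2's on the diagonal. Reading the off-diagonal entries as Dynkin edges (a single edge where a_ij = a_ji = -1; a double or triple edge where a_ij * a_ji = 2 or 3), the diagram is a chain of 6 nodes with single edges (A_6). One simple-root ordering that puts it in standard form is (alpha_1, alpha_5, alpha_3, alpha_2, alpha_4, alpha_6). So the algebra is type A_6, i.e. sl(7).

A_6 (sl(7))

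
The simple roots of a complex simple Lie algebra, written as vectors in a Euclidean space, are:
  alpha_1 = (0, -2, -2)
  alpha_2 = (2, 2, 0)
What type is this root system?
A_2

Compute the Cartan integers a_ij = 2(alpha_i, alpha_j)/(alpha_j, alpha_j); the resulting 2x2 Cartan matrix is
[[2, -1], [-1, 2]].
All simple roots have the same length, so the diagram is simply laced. The associated Dynkin diagram is a chain of 2 nodes with single edges (A_2), so the type is A_2 (the algebra sl(3)).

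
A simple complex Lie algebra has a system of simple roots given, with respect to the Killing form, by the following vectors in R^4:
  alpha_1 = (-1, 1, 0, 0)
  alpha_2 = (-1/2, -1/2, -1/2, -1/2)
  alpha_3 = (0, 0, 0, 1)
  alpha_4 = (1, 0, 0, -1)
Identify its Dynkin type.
Compute the Cartan integers a_ij = 2(alpha_i, alpha_j)/(alpha_j, alpha_j); the resulting 4x4 Cartan matrix is
[[2, 0, 0, -1], [0, 2, -1, 0], [0, -1, 2, -1], [-1, 0, -2, 2]].
The roots have two lengths (squared-length ratio 2:1); the short ones are alpha_{2,3}. The associated Dynkin diagram is a chain of 4 nodes with a double edge between the middle two (F_4), so the type is F_4.

F_4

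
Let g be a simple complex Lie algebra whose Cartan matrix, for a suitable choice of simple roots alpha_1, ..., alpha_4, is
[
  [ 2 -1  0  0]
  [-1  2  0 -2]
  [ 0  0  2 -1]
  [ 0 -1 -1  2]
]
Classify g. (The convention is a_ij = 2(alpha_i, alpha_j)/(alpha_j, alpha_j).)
F_4

The matrix has rank 4 with 2's on the diagonal. Reading the off-diagonal entries as Dynkin edges (a single edge where a_ij = a_ji = -1; a double or triple edge where a_ij * a_ji = 2 or 3), the diagram is a chain of 4 nodes with a double edge between the middle two (F_4). One simple-root ordering that puts it in standard form is (alpha_1, alpha_2, alpha_4, alpha_3). So the algebra is type F_4.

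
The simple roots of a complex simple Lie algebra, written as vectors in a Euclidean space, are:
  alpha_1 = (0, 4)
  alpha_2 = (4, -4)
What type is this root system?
B_2 (so(5))

Compute the Cartan integers a_ij = 2(alpha_i, alpha_j)/(alpha_j, alpha_j); the resulting 2x2 Cartan matrix is
[[2, -1], [-2, 2]].
The roots have two lengths (squared-length ratio 2:1); the short ones are alpha_{1}. The associated Dynkin diagram is a chain of 2 nodes with a double edge at one end; the terminal node there is the unique short simple root (B_2), so the type is B_2 (the algebra so(5)).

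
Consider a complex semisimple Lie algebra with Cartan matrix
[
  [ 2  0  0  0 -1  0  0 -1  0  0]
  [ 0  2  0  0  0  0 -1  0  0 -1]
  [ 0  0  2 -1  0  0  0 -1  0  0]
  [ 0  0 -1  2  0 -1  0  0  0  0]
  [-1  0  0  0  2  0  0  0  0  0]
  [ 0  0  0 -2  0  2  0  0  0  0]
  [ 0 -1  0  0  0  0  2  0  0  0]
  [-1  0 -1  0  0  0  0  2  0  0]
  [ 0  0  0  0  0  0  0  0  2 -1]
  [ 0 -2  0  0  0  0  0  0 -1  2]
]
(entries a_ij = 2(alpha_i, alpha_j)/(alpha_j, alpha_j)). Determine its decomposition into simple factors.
C6 + F4

The diagram associated to this matrix has two connected components: the simple roots {alpha_1, alpha_3, alpha_4, alpha_5, alpha_6, alpha_8} form a chain of 6 nodes with a double edge at one end; the terminal node there is the unique long simple root (C_6), and {alpha_2, alpha_7, alpha_9, alpha_10} form a chain of 4 nodes with a double edge between the middle two (F_4). A semisimple Lie algebra decomposes uniquely as the direct sum of simple ideals, one per connected component of its Dynkin diagram, so g ≅ C_6 ⊕ F_4 (dimension 78 + 52 = 130).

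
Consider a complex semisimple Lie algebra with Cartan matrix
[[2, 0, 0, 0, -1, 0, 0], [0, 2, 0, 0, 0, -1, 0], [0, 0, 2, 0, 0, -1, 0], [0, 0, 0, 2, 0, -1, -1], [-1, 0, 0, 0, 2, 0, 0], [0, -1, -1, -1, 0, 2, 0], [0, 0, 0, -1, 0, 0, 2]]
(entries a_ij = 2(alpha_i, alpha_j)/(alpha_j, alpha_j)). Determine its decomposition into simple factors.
The diagram associated to this matrix has two connected components: the simple roots {alpha_1, alpha_5} form a chain of 2 nodes with single edges (A_2), and {alpha_2, alpha_3, alpha_4, alpha_6, alpha_7} form a chain of 3 nodes with a fork of two nodes at one end (D_5). A semisimple Lie algebra decomposes uniquely as the direct sum of simple ideals, one per connected component of its Dynkin diagram, so g ≅ A_2 ⊕ D_5 (dimension 8 + 45 = 53).

type A_2 + type D_5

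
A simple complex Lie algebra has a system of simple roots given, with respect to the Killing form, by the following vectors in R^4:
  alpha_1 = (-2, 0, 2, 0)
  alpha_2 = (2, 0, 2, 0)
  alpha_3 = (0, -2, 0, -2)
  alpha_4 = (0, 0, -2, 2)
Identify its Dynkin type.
type D_4

Compute the Cartan integers a_ij = 2(alpha_i, alpha_j)/(alpha_j, alpha_j); the resulting 4x4 Cartan matrix is
[[2, 0, 0, -1], [0, 2, 0, -1], [0, 0, 2, -1], [-1, -1, -1, 2]].
All simple roots have the same length, so the diagram is simply laced. The associated Dynkin diagram is a chain of 2 nodes with a fork of two nodes at one end (D_4), so the type is D_4 (the algebra so(8)).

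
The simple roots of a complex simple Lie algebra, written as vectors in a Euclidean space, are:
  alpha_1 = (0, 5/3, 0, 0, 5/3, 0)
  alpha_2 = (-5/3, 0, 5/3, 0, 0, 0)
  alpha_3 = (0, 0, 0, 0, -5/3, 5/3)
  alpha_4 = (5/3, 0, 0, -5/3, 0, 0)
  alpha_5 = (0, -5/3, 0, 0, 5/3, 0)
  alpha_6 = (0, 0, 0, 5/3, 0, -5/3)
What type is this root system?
D_6 (so(12))

Compute the Cartan integers a_ij = 2(alpha_i, alpha_j)/(alpha_j, alpha_j); the resulting 6x6 Cartan matrix is
[[2, 0, -1, 0, 0, 0], [0, 2, 0, -1, 0, 0], [-1, 0, 2, 0, -1, -1], [0, -1, 0, 2, 0, -1], [0, 0, -1, 0, 2, 0], [0, 0, -1, -1, 0, 2]].
All simple roots have the same length, so the diagram is simply laced. The associated Dynkin diagram is a chain of 4 nodes with a fork of two nodes at one end (D_6), so the type is D_6 (the algebra so(12)).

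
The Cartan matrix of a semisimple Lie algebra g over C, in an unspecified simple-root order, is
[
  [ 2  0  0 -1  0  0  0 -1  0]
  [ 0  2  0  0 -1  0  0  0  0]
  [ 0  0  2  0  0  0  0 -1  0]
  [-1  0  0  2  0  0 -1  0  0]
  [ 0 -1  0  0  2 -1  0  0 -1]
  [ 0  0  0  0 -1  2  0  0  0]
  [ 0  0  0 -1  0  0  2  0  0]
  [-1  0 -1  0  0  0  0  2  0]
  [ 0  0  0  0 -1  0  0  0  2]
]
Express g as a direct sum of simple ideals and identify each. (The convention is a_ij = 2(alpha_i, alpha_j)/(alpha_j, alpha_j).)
The diagram associated to this matrix has two connected components: the simple roots {alpha_1, alpha_3, alpha_4, alpha_7, alpha_8} form a chain of 5 nodes with single edges (A_5), and {alpha_2, alpha_5, alpha_6, alpha_9} form a chain of 2 nodes with a fork of two nodes at one end (D_4). A semisimple Lie algebra decomposes uniquely as the direct sum of simple ideals, one per connected component of its Dynkin diagram, so g ≅ A_5 ⊕ D_4 (dimension 35 + 28 = 63).

type A_5 ⊕ type D_4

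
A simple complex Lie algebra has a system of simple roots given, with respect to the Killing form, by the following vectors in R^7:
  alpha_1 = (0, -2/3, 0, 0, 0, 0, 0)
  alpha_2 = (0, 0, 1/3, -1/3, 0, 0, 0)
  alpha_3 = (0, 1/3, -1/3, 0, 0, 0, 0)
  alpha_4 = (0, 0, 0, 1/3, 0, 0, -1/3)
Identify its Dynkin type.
type C_4

Compute the Cartan integers a_ij = 2(alpha_i, alpha_j)/(alpha_j, alpha_j); the resulting 4x4 Cartan matrix is
[[2, 0, -2, 0], [0, 2, -1, -1], [-1, -1, 2, 0], [0, -1, 0, 2]].
The roots have two lengths (squared-length ratio 2:1); the short ones are alpha_{2,3,4}. The associated Dynkin diagram is a chain of 4 nodes with a double edge at one end; the terminal node there is the unique long simple root (C_4), so the type is C_4 (the algebra sp(8)).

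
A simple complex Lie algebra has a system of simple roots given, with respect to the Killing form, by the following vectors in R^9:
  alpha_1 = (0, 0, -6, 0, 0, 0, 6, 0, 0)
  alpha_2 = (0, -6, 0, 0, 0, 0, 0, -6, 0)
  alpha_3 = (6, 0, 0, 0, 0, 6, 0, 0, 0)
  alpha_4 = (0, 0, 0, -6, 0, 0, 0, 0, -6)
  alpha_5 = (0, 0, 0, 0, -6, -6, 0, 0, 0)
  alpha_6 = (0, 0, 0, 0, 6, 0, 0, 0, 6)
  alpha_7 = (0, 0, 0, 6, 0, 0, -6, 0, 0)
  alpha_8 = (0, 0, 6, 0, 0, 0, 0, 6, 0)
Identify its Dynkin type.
A_8

Compute the Cartan integers a_ij = 2(alpha_i, alpha_j)/(alpha_j, alpha_j); the resulting 8x8 Cartan matrix is
[[2, 0, 0, 0, 0, 0, -1, -1], [0, 2, 0, 0, 0, 0, 0, -1], [0, 0, 2, 0, -1, 0, 0, 0], [0, 0, 0, 2, 0, -1, -1, 0], [0, 0, -1, 0, 2, -1, 0, 0], [0, 0, 0, -1, -1, 2, 0, 0], [-1, 0, 0, -1, 0, 0, 2, 0], [-1, -1, 0, 0, 0, 0, 0, 2]].
All simple roots have the same length, so the diagram is simply laced. The associated Dynkin diagram is a chain of 8 nodes with single edges (A_8), so the type is A_8 (the algebra sl(9)).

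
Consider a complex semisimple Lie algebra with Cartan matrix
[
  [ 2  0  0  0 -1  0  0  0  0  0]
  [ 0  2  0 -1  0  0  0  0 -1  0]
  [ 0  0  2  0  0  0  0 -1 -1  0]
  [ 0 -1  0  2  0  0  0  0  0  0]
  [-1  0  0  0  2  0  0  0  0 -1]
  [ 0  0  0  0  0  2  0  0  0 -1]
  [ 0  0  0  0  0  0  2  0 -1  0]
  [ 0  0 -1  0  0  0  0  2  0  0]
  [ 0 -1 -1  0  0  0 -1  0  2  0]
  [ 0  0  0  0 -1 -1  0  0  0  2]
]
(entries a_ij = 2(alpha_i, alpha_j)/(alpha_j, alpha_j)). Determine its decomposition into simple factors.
The diagram associated to this matrix has two connected components: the simple roots {alpha_1, alpha_5, alpha_6, alpha_10} form a chain of 4 nodes with single edges (A_4), and {alpha_2, alpha_3, alpha_4, alpha_7, alpha_8, alpha_9} form a chain of 5 nodes with one extra node attached to the third node from one end (E_6). A semisimple Lie algebra decomposes uniquely as the direct sum of simple ideals, one per connected component of its Dynkin diagram, so g ≅ A_4 ⊕ E_6 (dimension 24 + 78 = 102).

A_4 ⊕ E_6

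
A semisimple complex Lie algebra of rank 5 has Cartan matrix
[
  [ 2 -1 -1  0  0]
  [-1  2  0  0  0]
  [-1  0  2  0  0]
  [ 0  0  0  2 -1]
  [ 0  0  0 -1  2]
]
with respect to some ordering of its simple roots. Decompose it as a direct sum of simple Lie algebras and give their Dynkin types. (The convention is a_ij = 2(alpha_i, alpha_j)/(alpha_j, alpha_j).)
The diagram associated to this matrix has two connected components: the simple roots {alpha_4, alpha_5} form a chain of 2 nodes with single edges (A_2), and {alpha_1, alpha_2, alpha_3} form a chain of 3 nodes with single edges (A_3). A semisimple Lie algebra decomposes uniquely as the direct sum of simple ideals, one per connected component of its Dynkin diagram, so g ≅ A_2 ⊕ A_3 (dimension 8 + 15 = 23).

A_2 + A_3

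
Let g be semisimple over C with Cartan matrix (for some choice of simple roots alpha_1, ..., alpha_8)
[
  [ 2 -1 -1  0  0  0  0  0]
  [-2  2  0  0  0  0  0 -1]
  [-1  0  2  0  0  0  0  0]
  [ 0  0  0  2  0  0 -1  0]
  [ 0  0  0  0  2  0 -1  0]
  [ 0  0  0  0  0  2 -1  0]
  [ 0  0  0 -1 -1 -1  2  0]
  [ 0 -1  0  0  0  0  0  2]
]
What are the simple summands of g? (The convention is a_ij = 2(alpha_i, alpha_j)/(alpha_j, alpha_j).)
D_4 (so(8)) ⊕ F_4

The diagram associated to this matrix has two connected components: the simple roots {alpha_4, alpha_5, alpha_6, alpha_7} form a chain of 2 nodes with a fork of two nodes at one end (D_4), and {alpha_1, alpha_2, alpha_3, alpha_8} form a chain of 4 nodes with a double edge between the middle two (F_4). A semisimple Lie algebra decomposes uniquely as the direct sum of simple ideals, one per connected component of its Dynkin diagram, so g ≅ D_4 ⊕ F_4 (dimension 28 + 52 = 80).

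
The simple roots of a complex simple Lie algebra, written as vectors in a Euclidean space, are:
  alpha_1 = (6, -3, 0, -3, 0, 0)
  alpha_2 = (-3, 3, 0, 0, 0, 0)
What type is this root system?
G_2

Compute the Cartan integers a_ij = 2(alpha_i, alpha_j)/(alpha_j, alpha_j); the resulting 2x2 Cartan matrix is
[[2, -3], [-1, 2]].
The roots have two lengths (squared-length ratio 3:1); the short ones are alpha_{2}. The associated Dynkin diagram is two nodes joined by a triple edge (G_2), so the type is G_2.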